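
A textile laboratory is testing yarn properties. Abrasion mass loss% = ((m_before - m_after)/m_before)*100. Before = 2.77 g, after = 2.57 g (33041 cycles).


Formula: Mass loss% = ((m_before - m_after) / m_before) * 100
Step 1: Mass loss = 2.77 - 2.57 = 0.2 g
Step 2: Ratio = 0.2 / 2.77 = 0.0722022
Step 3: Mass loss% = 0.0722022 * 100 = 7.22022% ≈ 7.22%

7.22%


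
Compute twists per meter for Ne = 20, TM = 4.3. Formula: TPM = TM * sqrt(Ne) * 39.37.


Formula: TPM = TM * sqrt(Ne) * 39.37
Step 1: sqrt(Ne) = sqrt(20) = 4.4721
Step 2: TM * sqrt(Ne) = 4.3 * 4.4721 = 19.23
Step 3: TPM = 19.23 * 39.37 = 757 twists/m

757 twists/m


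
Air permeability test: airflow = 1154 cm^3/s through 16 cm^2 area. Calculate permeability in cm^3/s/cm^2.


Formula: Air Permeability = Airflow / Test Area
AP = 1154 cm^3/s / 16 cm^2
AP = 72.1 cm^3/s/cm^2

72.1 cm^3/s/cm^2


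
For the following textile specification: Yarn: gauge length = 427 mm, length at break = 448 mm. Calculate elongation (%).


Formula: Elongation (%) = ((L_break - L0) / L0) * 100
Step 1: Extension = 448 - 427 = 21 mm
Step 2: Elongation = (21 / 427) * 100
Step 3: Elongation = 0.04918 * 100 = 4.918% ≈ 4.9%

4.9%


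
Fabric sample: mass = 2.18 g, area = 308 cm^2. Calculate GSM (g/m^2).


Formula: GSM = mass_g / area_m2
Step 1: Convert area: 308 cm^2 = 308 / 10000 = 0.0308 m^2
Step 2: GSM = 2.18 g / 0.0308 m^2 = 70.8 g/m^2

70.8 g/m^2


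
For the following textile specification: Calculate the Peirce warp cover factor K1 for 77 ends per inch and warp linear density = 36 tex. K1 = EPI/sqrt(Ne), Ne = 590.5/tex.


Formula: K1 = EPI / sqrt(Ne), with Ne = 590.5 / tex_warp
Step 1: Ne = 590.5 / 36 = 16.403
Step 2: sqrt(Ne) = sqrt(16.403) = 4.0501
Step 3: K1 = 77 / 4.0501 = 19.0

19.0


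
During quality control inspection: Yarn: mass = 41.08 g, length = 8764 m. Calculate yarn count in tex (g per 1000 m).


Formula: Tex = (mass_g / length_m) * 1000
Substituting: Tex = (41.08 / 8764) * 1000
Intermediate: 41.08 / 8764 = 0.00468736 g/m
Tex = 0.00468736 * 1000 = 4.69 tex

4.69 tex


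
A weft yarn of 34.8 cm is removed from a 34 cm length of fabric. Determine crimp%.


Formula: Crimp% = ((L_yarn - L_fabric) / L_fabric) * 100
Step 1: Extension = 34.8 - 34 = 0.8 cm
Step 2: Crimp% = (0.8 / 34) * 100
Step 3: Crimp% = 0.023529 * 100 = 2.3529% ≈ 2.4%

2.4%


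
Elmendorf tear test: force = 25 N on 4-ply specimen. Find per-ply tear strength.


Formula: Per-ply strength = Total force / Number of plies
Per-ply = 25 N / 4
Per-ply = 6.25 N

6.25 N


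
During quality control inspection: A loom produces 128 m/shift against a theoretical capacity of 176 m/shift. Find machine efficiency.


Formula: Efficiency% = (Actual output / Theoretical output) * 100
Efficiency% = (128 / 176) * 100
Efficiency% = 0.727273 * 100 = 72.7273% ≈ 72.7%

72.7%


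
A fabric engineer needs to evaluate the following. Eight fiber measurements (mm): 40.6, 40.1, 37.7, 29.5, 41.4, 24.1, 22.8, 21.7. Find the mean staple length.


Formula: Mean = sum of lengths / count
Sum = 40.6 + 40.1 + 37.7 + 29.5 + 41.4 + 24.1 + 22.8 + 21.7
Sum = 257.9 mm
Mean = 257.9 / 8 = 32.24 mm

32.24 mm


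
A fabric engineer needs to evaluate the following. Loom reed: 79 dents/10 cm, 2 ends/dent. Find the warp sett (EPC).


Formula: EPC = (dents per 10 cm * ends per dent) / 10
Step 1: Total ends per 10 cm = 79 * 2 = 158
Step 2: EPC = 158 / 10 = 15.8 ends/cm

15.8 ends/cm


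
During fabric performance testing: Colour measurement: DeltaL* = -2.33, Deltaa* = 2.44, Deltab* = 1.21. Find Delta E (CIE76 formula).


Formula: Delta E = sqrt(dL*^2 + da*^2 + db*^2)
Step 1: dL*^2 = (-2.33)^2 = 5.4289
Step 2: da*^2 = 2.44^2 = 5.9536
Step 3: db*^2 = 1.21^2 = 1.4641
Step 4: Sum = 5.4289 + 5.9536 + 1.4641 = 12.8466
Step 5: Delta E = sqrt(12.8466) = 3.58

3.58 Delta E


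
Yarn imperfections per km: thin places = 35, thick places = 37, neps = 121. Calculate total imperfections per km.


Formula: Total = thin places + thick places + neps
Total = 35 + 37 + 121
Total = 193 imperfections/km

193 imperfections/km


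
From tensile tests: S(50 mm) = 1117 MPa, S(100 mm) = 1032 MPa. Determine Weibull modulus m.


Formula: m = ln(L1/L2) / ln(S2/S1)
Step 1: ln(L1/L2) = ln(50/100) = -0.69315
Step 2: S2/S1 = 1032/1117 = 0.9239
Step 3: ln(S2/S1) = ln(0.9239) = -0.07915
Step 4: m = -0.69315 / -0.07915 = 8.76

8.76 (Weibull m)


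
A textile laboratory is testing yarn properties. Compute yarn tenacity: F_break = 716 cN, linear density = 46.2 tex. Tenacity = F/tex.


Formula: Tenacity = Breaking force / Linear density
Tenacity = 716 cN / 46.2 tex
Tenacity = 15.50 cN/tex

15.50 cN/tex


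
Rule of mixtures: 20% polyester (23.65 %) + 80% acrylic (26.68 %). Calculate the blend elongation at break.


Formula: Blend property = (fraction_A * property_A) + (fraction_B * property_B)
Step 1: Contribution A = 20/100 * 23.65 % = 4.73 %
Step 2: Contribution B = 80/100 * 26.68 % = 21.344 %
Step 3: Blend elongation at break = 4.73 + 21.344 = 26.074 %

26.074 %


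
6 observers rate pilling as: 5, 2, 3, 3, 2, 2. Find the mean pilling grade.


Formula: Mean = sum / count
Sum = 5 + 2 + 3 + 3 + 2 + 2 = 17
Mean = 17 / 6 = 2.8

2.8


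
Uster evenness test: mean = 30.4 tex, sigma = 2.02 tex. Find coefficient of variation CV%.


Formula: CV% = (standard deviation / mean) * 100
Step 1: Ratio = 2.02 / 30.4 = 0.066447
Step 2: CV% = 0.066447 * 100 = 6.6447% ≈ 6.6%

6.6%


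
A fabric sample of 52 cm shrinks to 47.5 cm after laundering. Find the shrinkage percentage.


Formula: Shrinkage% = ((L_before - L_after) / L_before) * 100
Step 1: Shrinkage = 52 - 47.5 = 4.5 cm
Step 2: Shrinkage% = (4.5 / 52) * 100
Step 3: Shrinkage% = 0.086538 * 100 = 8.6538% ≈ 8.7%

8.7%


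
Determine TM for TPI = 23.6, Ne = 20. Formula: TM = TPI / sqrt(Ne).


Formula: TM = TPI / sqrt(Ne)
Step 1: sqrt(Ne) = sqrt(20) = 4.4721
Step 2: TM = 23.6 / 4.4721 = 5.28

5.28 TM


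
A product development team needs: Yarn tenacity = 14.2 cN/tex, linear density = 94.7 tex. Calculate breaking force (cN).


Formula: Breaking force = Tenacity * Linear density
F = 14.2 cN/tex * 94.7 tex
F = 1344.74 cN

1344.74 cN


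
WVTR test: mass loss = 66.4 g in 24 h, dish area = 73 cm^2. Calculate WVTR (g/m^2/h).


Formula: WVTR = mass_loss / (area * time)
Step 1: Convert area: 73 cm^2 = 0.0073 m^2
Step 2: WVTR = 66.4 g / (0.0073 m^2 * 24 h)
Step 3: WVTR = 66.4 / 0.1752 = 379.0 g/m^2/h

379.0 g/m^2/h


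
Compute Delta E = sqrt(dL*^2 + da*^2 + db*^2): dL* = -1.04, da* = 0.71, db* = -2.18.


Formula: Delta E = sqrt(dL*^2 + da*^2 + db*^2)
Step 1: dL*^2 = (-1.04)^2 = 1.0816
Step 2: da*^2 = 0.71^2 = 0.5041
Step 3: db*^2 = (-2.18)^2 = 4.7524
Step 4: Sum = 1.0816 + 0.5041 + 4.7524 = 6.3381
Step 5: Delta E = sqrt(6.3381) = 2.52

2.52 Delta E


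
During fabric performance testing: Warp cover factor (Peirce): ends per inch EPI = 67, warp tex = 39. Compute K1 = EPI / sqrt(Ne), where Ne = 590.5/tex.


Formula: K1 = EPI / sqrt(Ne), with Ne = 590.5 / tex_warp
Step 1: Ne = 590.5 / 39 = 15.141
Step 2: sqrt(Ne) = sqrt(15.141) = 3.8911
Step 3: K1 = 67 / 3.8911 = 17.2

17.2


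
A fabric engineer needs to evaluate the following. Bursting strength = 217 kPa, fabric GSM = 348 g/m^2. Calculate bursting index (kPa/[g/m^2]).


Formula: Bursting Index = Bursting Strength / Fabric GSM
BI = 217 kPa / 348 g/m^2
BI = 0.624 kPa/(g/m^2)

0.624 kPa/(g/m^2)


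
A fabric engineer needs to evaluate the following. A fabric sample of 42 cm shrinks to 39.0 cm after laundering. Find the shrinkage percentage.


Formula: Shrinkage% = ((L_before - L_after) / L_before) * 100
Step 1: Shrinkage = 42 - 39.0 = 3.0 cm
Step 2: Shrinkage% = (3.0 / 42) * 100
Step 3: Shrinkage% = 0.071429 * 100 = 7.1429% ≈ 7.1%

7.1%


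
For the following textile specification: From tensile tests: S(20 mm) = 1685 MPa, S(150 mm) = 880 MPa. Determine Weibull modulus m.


Formula: m = ln(L1/L2) / ln(S2/S1)
Step 1: ln(L1/L2) = ln(20/150) = -2.01490
Step 2: S2/S1 = 880/1685 = 0.52226
Step 3: ln(S2/S1) = ln(0.52226) = -0.64959
Step 4: m = -2.01490 / -0.64959 = 3.10

3.10 (Weibull m)


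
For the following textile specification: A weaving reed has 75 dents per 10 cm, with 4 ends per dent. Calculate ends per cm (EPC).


Formula: EPC = (dents per 10 cm * ends per dent) / 10
Step 1: Total ends per 10 cm = 75 * 4 = 300
Step 2: EPC = 300 / 10 = 30.0 ends/cm

30.0 ends/cm


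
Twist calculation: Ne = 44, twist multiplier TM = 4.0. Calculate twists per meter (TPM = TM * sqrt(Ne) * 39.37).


Formula: TPM = TM * sqrt(Ne) * 39.37
Step 1: sqrt(Ne) = sqrt(44) = 6.6332
Step 2: TM * sqrt(Ne) = 4.0 * 6.6332 = 26.5328
Step 3: TPM = 26.5328 * 39.37 = 1045 twists/m

1045 twists/m


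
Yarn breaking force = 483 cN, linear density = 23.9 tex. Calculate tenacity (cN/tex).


Formula: Tenacity = Breaking force / Linear density
Tenacity = 483 cN / 23.9 tex
Tenacity = 20.21 cN/tex

20.21 cN/tex


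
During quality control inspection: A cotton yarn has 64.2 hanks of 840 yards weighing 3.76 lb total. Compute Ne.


Formula: Ne = hanks / mass_lb
Substituting: Ne = 64.2 / 3.76
Ne = 17.1

17.1 Ne


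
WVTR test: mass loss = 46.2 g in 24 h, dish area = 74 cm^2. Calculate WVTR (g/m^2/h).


Formula: WVTR = mass_loss / (area * time)
Step 1: Convert area: 74 cm^2 = 0.0074 m^2
Step 2: WVTR = 46.2 g / (0.0074 m^2 * 24 h)
Step 3: WVTR = 46.2 / 0.1776 = 260.1 g/m^2/h

260.1 g/m^2/h


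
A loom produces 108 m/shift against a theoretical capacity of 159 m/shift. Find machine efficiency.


Formula: Efficiency% = (Actual output / Theoretical output) * 100
Efficiency% = (108 / 159) * 100
Efficiency% = 0.679245 * 100 = 67.9245% ≈ 67.9%

67.9%


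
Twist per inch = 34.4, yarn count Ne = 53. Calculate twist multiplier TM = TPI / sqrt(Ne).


Formula: TM = TPI / sqrt(Ne)
Step 1: sqrt(Ne) = sqrt(53) = 7.2801
Step 2: TM = 34.4 / 7.2801 = 4.73

4.73 TM


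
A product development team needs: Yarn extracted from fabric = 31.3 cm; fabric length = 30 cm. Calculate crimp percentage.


Formula: Crimp% = ((L_yarn - L_fabric) / L_fabric) * 100
Step 1: Extension = 31.3 - 30 = 1.3 cm
Step 2: Crimp% = (1.3 / 30) * 100
Step 3: Crimp% = 0.043333 * 100 = 4.3333% ≈ 4.3%

4.3%


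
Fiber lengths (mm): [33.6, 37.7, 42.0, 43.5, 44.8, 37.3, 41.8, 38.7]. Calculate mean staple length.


Formula: Mean = sum of lengths / count
Sum = 33.6 + 37.7 + 42.0 + 43.5 + 44.8 + 37.3 + 41.8 + 38.7
Sum = 319.4 mm
Mean = 319.4 / 8 = 39.93 mm

39.93 mm


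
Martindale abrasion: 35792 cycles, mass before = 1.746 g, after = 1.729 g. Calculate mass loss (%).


Formula: Mass loss% = ((m_before - m_after) / m_before) * 100
Step 1: Mass loss = 1.746 - 1.729 = 0.017 g
Step 2: Ratio = 0.017 / 1.746 = 0.0097365
Step 3: Mass loss% = 0.0097365 * 100 = 0.97365% ≈ 0.97%

0.97%


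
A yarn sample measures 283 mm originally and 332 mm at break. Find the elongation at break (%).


Formula: Elongation (%) = ((L_break - L0) / L0) * 100
Step 1: Extension = 332 - 283 = 49 mm
Step 2: Elongation = (49 / 283) * 100
Step 3: Elongation = 0.173145 * 100 = 17.3145% ≈ 17.3%

17.3%


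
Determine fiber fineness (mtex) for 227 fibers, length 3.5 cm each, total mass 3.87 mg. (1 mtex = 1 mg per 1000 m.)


Formula: fineness (mtex) = mass (mg) / total length (km) = (mass_mg / total_length_m) * 1000
Step 1: Convert fiber length: 3.5 cm = 0.035 m
Step 2: Total fiber length = 227 * 0.035 = 7.945 m
Step 3: Linear density = 3.87 mg / 7.945 m = 0.4871 mg/m
Step 4: fineness = 0.4871 * 1000 = 487.1 mtex

487.1 mtex


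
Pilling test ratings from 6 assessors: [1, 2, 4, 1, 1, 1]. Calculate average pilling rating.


Formula: Mean = sum / count
Sum = 1 + 2 + 4 + 1 + 1 + 1 = 10
Mean = 10 / 6 = 1.7

1.7


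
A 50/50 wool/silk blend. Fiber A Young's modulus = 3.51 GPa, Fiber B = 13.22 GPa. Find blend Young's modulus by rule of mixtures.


Formula: Blend property = (fraction_A * property_A) + (fraction_B * property_B)
Step 1: Contribution A = 50/100 * 3.51 GPa = 1.755 GPa
Step 2: Contribution B = 50/100 * 13.22 GPa = 6.61 GPa
Step 3: Blend Young's modulus = 1.755 + 6.61 = 8.365 GPa

8.365 GPa


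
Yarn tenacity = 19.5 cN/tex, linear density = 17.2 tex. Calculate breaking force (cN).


Formula: Breaking force = Tenacity * Linear density
F = 19.5 cN/tex * 17.2 tex
F = 335.40 cN

335.40 cN


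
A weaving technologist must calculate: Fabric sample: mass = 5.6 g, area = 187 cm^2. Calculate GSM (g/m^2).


Formula: GSM = mass_g / area_m2
Step 1: Convert area: 187 cm^2 = 187 / 10000 = 0.0187 m^2
Step 2: GSM = 5.6 g / 0.0187 m^2 = 299.5 g/m^2

299.5 g/m^2


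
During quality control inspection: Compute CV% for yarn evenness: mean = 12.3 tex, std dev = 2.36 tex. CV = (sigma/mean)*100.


Formula: CV% = (standard deviation / mean) * 100
Step 1: Ratio = 2.36 / 12.3 = 0.19187
Step 2: CV% = 0.19187 * 100 = 19.187% ≈ 19.2%

19.2%


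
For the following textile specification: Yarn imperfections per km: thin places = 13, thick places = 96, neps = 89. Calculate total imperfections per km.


Formula: Total = thin places + thick places + neps
Total = 13 + 96 + 89
Total = 198 imperfections/km

198 imperfections/km


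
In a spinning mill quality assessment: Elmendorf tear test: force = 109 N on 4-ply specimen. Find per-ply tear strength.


Formula: Per-ply strength = Total force / Number of plies
Per-ply = 109 N / 4
Per-ply = 27.25 N

27.25 N


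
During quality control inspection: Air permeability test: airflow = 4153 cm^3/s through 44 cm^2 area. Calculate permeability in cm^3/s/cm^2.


Formula: Air Permeability = Airflow / Test Area
AP = 4153 cm^3/s / 44 cm^2
AP = 94.4 cm^3/s/cm^2

94.4 cm^3/s/cm^2


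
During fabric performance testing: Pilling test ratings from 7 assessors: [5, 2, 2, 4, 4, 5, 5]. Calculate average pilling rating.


Formula: Mean = sum / count
Sum = 5 + 2 + 2 + 4 + 4 + 5 + 5 = 27
Mean = 27 / 7 = 3.9

3.9


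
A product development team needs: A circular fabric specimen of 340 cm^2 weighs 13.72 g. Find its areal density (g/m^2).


Formula: GSM = mass_g / area_m2
Step 1: Convert area: 340 cm^2 = 340 / 10000 = 0.034 m^2
Step 2: GSM = 13.72 g / 0.034 m^2 = 403.5 g/m^2

403.5 g/m^2


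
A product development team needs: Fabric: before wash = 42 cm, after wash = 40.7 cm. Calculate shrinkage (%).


Formula: Shrinkage% = ((L_before - L_after) / L_before) * 100
Step 1: Shrinkage = 42 - 40.7 = 1.3 cm
Step 2: Shrinkage% = (1.3 / 42) * 100
Step 3: Shrinkage% = 0.030952 * 100 = 3.0952% ≈ 3.1%

3.1%


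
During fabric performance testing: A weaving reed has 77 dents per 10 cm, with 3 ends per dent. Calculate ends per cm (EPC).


Formula: EPC = (dents per 10 cm * ends per dent) / 10
Step 1: Total ends per 10 cm = 77 * 3 = 231
Step 2: EPC = 231 / 10 = 23.1 ends/cm

23.1 ends/cm


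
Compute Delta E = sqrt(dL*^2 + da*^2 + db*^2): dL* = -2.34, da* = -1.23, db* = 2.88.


Formula: Delta E = sqrt(dL*^2 + da*^2 + db*^2)
Step 1: dL*^2 = (-2.34)^2 = 5.4756
Step 2: da*^2 = (-1.23)^2 = 1.5129
Step 3: db*^2 = 2.88^2 = 8.2944
Step 4: Sum = 5.4756 + 1.5129 + 8.2944 = 15.2829
Step 5: Delta E = sqrt(15.2829) = 3.91

3.91 Delta E


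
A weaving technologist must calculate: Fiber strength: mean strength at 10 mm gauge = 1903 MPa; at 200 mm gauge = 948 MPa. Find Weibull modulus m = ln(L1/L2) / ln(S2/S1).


Formula: m = ln(L1/L2) / ln(S2/S1)
Step 1: ln(L1/L2) = ln(10/200) = -2.99573
Step 2: S2/S1 = 948/1903 = 0.49816
Step 3: ln(S2/S1) = ln(0.49816) = -0.69683
Step 4: m = -2.99573 / -0.69683 = 4.30

4.30 (Weibull m)


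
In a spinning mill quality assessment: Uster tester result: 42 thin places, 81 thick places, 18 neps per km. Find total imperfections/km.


Formula: Total = thin places + thick places + neps
Total = 42 + 81 + 18
Total = 141 imperfections/km

141 imperfections/km


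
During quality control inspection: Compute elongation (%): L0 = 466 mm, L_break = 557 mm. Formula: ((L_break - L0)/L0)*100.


Formula: Elongation (%) = ((L_break - L0) / L0) * 100
Step 1: Extension = 557 - 466 = 91 mm
Step 2: Elongation = (91 / 466) * 100
Step 3: Elongation = 0.195279 * 100 = 19.5279% ≈ 19.5%

19.5%


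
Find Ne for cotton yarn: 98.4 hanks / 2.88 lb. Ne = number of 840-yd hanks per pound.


Formula: Ne = hanks / mass_lb
Substituting: Ne = 98.4 / 2.88
Ne = 34.2

34.2 Ne


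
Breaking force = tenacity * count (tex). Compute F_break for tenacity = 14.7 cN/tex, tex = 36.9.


Formula: Breaking force = Tenacity * Linear density
F = 14.7 cN/tex * 36.9 tex
F = 542.43 cN

542.43 cN


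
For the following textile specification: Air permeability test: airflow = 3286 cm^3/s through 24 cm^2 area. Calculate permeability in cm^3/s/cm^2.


Formula: Air Permeability = Airflow / Test Area
AP = 3286 cm^3/s / 24 cm^2
AP = 136.9 cm^3/s/cm^2

136.9 cm^3/s/cm^2


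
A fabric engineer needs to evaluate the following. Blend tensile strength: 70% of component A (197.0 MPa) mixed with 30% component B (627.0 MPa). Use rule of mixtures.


Formula: Blend property = (fraction_A * property_A) + (fraction_B * property_B)
Step 1: Contribution A = 70/100 * 197.0 MPa = 137.9 MPa
Step 2: Contribution B = 30/100 * 627.0 MPa = 188.1 MPa
Step 3: Blend tensile strength = 137.9 + 188.1 = 326.0 MPa

326.0 MPa


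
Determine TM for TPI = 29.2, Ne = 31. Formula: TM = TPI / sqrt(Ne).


Formula: TM = TPI / sqrt(Ne)
Step 1: sqrt(Ne) = sqrt(31) = 5.5678
Step 2: TM = 29.2 / 5.5678 = 5.24

5.24 TM


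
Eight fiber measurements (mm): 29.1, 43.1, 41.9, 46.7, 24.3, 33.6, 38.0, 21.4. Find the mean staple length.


Formula: Mean = sum of lengths / count
Sum = 29.1 + 43.1 + 41.9 + 46.7 + 24.3 + 33.6 + 38.0 + 21.4
Sum = 278.1 mm
Mean = 278.1 / 8 = 34.76 mm

34.76 mm


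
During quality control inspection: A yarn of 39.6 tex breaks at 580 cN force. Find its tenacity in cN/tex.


Formula: Tenacity = Breaking force / Linear density
Tenacity = 580 cN / 39.6 tex
Tenacity = 14.65 cN/tex

14.65 cN/tex


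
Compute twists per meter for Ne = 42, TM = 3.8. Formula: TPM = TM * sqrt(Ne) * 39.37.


Formula: TPM = TM * sqrt(Ne) * 39.37
Step 1: sqrt(Ne) = sqrt(42) = 6.4807
Step 2: TM * sqrt(Ne) = 3.8 * 6.4807 = 24.6267
Step 3: TPM = 24.6267 * 39.37 = 970 twists/m

970 twists/m


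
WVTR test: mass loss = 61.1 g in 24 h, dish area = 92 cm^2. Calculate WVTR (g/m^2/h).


Formula: WVTR = mass_loss / (area * time)
Step 1: Convert area: 92 cm^2 = 0.0092 m^2
Step 2: WVTR = 61.1 g / (0.0092 m^2 * 24 h)
Step 3: WVTR = 61.1 / 0.2208 = 276.7 g/m^2/h

276.7 g/m^2/h


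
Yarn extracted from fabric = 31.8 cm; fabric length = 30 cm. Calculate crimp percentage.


Formula: Crimp% = ((L_yarn - L_fabric) / L_fabric) * 100
Step 1: Extension = 31.8 - 30 = 1.8 cm
Step 2: Crimp% = (1.8 / 30) * 100
Step 3: Crimp% = 0.06 * 100 = 6.0%

6.0%


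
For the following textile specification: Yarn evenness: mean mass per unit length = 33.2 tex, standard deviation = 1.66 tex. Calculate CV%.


Formula: CV% = (standard deviation / mean) * 100
Step 1: Ratio = 1.66 / 33.2 = 0.05
Step 2: CV% = 0.05 * 100 = 5.0%

5.0%


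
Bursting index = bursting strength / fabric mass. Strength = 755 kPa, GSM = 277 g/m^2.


Formula: Bursting Index = Bursting Strength / Fabric GSM
BI = 755 kPa / 277 g/m^2
BI = 2.726 kPa/(g/m^2)

2.726 kPa/(g/m^2)


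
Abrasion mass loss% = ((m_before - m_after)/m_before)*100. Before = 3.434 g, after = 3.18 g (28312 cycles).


Formula: Mass loss% = ((m_before - m_after) / m_before) * 100
Step 1: Mass loss = 3.434 - 3.18 = 0.254 g
Step 2: Ratio = 0.254 / 3.434 = 0.0739662
Step 3: Mass loss% = 0.0739662 * 100 = 7.39662% ≈ 7.40%

7.40%


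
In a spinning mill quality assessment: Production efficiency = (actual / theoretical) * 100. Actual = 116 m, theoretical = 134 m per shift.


Formula: Efficiency% = (Actual output / Theoretical output) * 100
Efficiency% = (116 / 134) * 100
Efficiency% = 0.865672 * 100 = 86.5672% ≈ 86.6%

86.6%


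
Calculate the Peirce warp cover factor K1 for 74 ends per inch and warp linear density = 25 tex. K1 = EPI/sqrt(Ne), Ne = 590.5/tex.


Formula: K1 = EPI / sqrt(Ne), with Ne = 590.5 / tex_warp
Step 1: Ne = 590.5 / 25 = 23.62
Step 2: sqrt(Ne) = sqrt(23.62) = 4.86
Step 3: K1 = 74 / 4.86 = 15.2

15.2


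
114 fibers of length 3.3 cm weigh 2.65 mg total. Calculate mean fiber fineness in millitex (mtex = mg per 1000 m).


Formula: fineness (mtex) = mass (mg) / total length (km) = (mass_mg / total_length_m) * 1000
Step 1: Convert fiber length: 3.3 cm = 0.033 m
Step 2: Total fiber length = 114 * 0.033 = 3.762 m
Step 3: Linear density = 2.65 mg / 3.762 m = 0.7044 mg/m
Step 4: fineness = 0.7044 * 1000 = 704.4 mtex

704.4 mtex


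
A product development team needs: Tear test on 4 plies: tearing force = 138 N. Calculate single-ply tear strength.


Formula: Per-ply strength = Total force / Number of plies
Per-ply = 138 N / 4
Per-ply = 34.5 N

34.5 N


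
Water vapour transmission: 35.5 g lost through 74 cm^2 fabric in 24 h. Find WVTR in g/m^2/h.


Formula: WVTR = mass_loss / (area * time)
Step 1: Convert area: 74 cm^2 = 0.0074 m^2
Step 2: WVTR = 35.5 g / (0.0074 m^2 * 24 h)
Step 3: WVTR = 35.5 / 0.1776 = 199.9 g/m^2/h

199.9 g/m^2/h


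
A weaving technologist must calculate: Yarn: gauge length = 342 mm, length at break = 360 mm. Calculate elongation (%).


Formula: Elongation (%) = ((L_break - L0) / L0) * 100
Step 1: Extension = 360 - 342 = 18 mm
Step 2: Elongation = (18 / 342) * 100
Step 3: Elongation = 0.052632 * 100 = 5.2632% ≈ 5.3%

5.3%


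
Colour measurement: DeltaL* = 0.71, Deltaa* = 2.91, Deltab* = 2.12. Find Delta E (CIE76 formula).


Formula: Delta E = sqrt(dL*^2 + da*^2 + db*^2)
Step 1: dL*^2 = 0.71^2 = 0.5041
Step 2: da*^2 = 2.91^2 = 8.4681
Step 3: db*^2 = 2.12^2 = 4.4944
Step 4: Sum = 0.5041 + 8.4681 + 4.4944 = 13.4666
Step 5: Delta E = sqrt(13.4666) = 3.67

3.67 Delta E


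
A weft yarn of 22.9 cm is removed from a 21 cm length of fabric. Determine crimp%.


Formula: Crimp% = ((L_yarn - L_fabric) / L_fabric) * 100
Step 1: Extension = 22.9 - 21 = 1.9 cm
Step 2: Crimp% = (1.9 / 21) * 100
Step 3: Crimp% = 0.090476 * 100 = 9.0476% ≈ 9.0%

9.0%


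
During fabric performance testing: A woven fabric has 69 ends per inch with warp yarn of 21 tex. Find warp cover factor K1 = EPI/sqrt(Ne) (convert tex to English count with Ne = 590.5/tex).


Formula: K1 = EPI / sqrt(Ne), with Ne = 590.5 / tex_warp
Step 1: Ne = 590.5 / 21 = 28.119
Step 2: sqrt(Ne) = sqrt(28.119) = 5.3027
Step 3: K1 = 69 / 5.3027 = 13.0

13.0


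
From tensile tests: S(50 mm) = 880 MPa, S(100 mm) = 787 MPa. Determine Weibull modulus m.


Formula: m = ln(L1/L2) / ln(S2/S1)
Step 1: ln(L1/L2) = ln(50/100) = -0.69315
Step 2: S2/S1 = 787/880 = 0.89432
Step 3: ln(S2/S1) = ln(0.89432) = -0.11169
Step 4: m = -0.69315 / -0.11169 = 6.21

6.21 (Weibull m)


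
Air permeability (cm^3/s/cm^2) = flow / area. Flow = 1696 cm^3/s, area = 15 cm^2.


Formula: Air Permeability = Airflow / Test Area
AP = 1696 cm^3/s / 15 cm^2
AP = 113.1 cm^3/s/cm^2

113.1 cm^3/s/cm^2


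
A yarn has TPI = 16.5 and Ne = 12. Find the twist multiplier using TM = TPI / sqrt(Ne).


Formula: TM = TPI / sqrt(Ne)
Step 1: sqrt(Ne) = sqrt(12) = 3.4641
Step 2: TM = 16.5 / 3.4641 = 4.76

4.76 TM


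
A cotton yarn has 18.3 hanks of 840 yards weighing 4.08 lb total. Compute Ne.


Formula: Ne = hanks / mass_lb
Substituting: Ne = 18.3 / 4.08
Ne = 4.5

4.5 Ne


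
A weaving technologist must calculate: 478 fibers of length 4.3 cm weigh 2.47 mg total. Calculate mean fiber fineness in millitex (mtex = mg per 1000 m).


Formula: fineness (mtex) = mass (mg) / total length (km) = (mass_mg / total_length_m) * 1000
Step 1: Convert fiber length: 4.3 cm = 0.043 m
Step 2: Total fiber length = 478 * 0.043 = 20.554 m
Step 3: Linear density = 2.47 mg / 20.554 m = 0.1202 mg/m
Step 4: fineness = 0.1202 * 1000 = 120.2 mtex

120.2 mtex


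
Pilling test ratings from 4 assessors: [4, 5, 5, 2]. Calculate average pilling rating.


Formula: Mean = sum / count
Sum = 4 + 5 + 5 + 2 = 16
Mean = 16 / 4 = 4.0

4.0


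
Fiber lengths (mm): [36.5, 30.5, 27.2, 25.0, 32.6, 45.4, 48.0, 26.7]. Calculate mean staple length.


Formula: Mean = sum of lengths / count
Sum = 36.5 + 30.5 + 27.2 + 25.0 + 32.6 + 45.4 + 48.0 + 26.7
Sum = 271.9 mm
Mean = 271.9 / 8 = 33.99 mm

33.99 mm


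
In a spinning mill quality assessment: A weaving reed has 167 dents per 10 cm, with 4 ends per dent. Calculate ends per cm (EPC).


Formula: EPC = (dents per 10 cm * ends per dent) / 10
Step 1: Total ends per 10 cm = 167 * 4 = 668
Step 2: EPC = 668 / 10 = 66.8 ends/cm

66.8 ends/cm


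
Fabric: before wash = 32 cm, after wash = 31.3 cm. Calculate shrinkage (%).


Formula: Shrinkage% = ((L_before - L_after) / L_before) * 100
Step 1: Shrinkage = 32 - 31.3 = 0.7 cm
Step 2: Shrinkage% = (0.7 / 32) * 100
Step 3: Shrinkage% = 0.021875 * 100 = 2.1875% ≈ 2.2%

2.2%


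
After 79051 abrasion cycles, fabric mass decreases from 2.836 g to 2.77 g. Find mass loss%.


Formula: Mass loss% = ((m_before - m_after) / m_before) * 100
Step 1: Mass loss = 2.836 - 2.77 = 0.066 g
Step 2: Ratio = 0.066 / 2.836 = 0.0232722
Step 3: Mass loss% = 0.0232722 * 100 = 2.32722% ≈ 2.33%

2.33%


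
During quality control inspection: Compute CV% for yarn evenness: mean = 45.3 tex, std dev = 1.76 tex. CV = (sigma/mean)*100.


Formula: CV% = (standard deviation / mean) * 100
Step 1: Ratio = 1.76 / 45.3 = 0.038852
Step 2: CV% = 0.038852 * 100 = 3.8852% ≈ 3.9%

3.9%


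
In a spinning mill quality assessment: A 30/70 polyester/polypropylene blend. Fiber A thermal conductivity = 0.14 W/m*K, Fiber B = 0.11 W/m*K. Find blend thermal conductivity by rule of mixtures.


Formula: Blend property = (fraction_A * property_A) + (fraction_B * property_B)
Step 1: Contribution A = 30/100 * 0.14 W/m*K = 0.042 W/m*K
Step 2: Contribution B = 70/100 * 0.11 W/m*K = 0.077 W/m*K
Step 3: Blend thermal conductivity = 0.042 + 0.077 = 0.119 W/m*K

0.119 W/m*K


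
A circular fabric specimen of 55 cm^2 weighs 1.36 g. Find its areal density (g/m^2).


Formula: GSM = mass_g / area_m2
Step 1: Convert area: 55 cm^2 = 55 / 10000 = 0.0055 m^2
Step 2: GSM = 1.36 g / 0.0055 m^2 = 247.3 g/m^2

247.3 g/m^2


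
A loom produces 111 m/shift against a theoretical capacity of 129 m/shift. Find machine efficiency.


Formula: Efficiency% = (Actual output / Theoretical output) * 100
Efficiency% = (111 / 129) * 100
Efficiency% = 0.860465 * 100 = 86.0465% ≈ 86.0%

86.0%


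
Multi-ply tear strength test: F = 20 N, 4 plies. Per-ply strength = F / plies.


Formula: Per-ply strength = Total force / Number of plies
Per-ply = 20 N / 4
Per-ply = 5 N

5 N


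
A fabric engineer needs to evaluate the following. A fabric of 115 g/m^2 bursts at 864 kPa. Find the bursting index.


Formula: Bursting Index = Bursting Strength / Fabric GSM
BI = 864 kPa / 115 g/m^2
BI = 7.513 kPa/(g/m^2)

7.513 kPa/(g/m^2)


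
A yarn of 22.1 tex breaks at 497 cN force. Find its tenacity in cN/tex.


Formula: Tenacity = Breaking force / Linear density
Tenacity = 497 cN / 22.1 tex
Tenacity = 22.49 cN/tex

22.49 cN/tex


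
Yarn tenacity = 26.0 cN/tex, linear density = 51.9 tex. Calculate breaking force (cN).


Formula: Breaking force = Tenacity * Linear density
F = 26.0 cN/tex * 51.9 tex
F = 1349.40 cN

1349.40 cN


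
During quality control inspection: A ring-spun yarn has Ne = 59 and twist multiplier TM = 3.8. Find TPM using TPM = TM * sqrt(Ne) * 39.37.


Formula: TPM = TM * sqrt(Ne) * 39.37
Step 1: sqrt(Ne) = sqrt(59) = 7.6811
Step 2: TM * sqrt(Ne) = 3.8 * 7.6811 = 29.1882
Step 3: TPM = 29.1882 * 39.37 = 1149 twists/m

1149 twists/m


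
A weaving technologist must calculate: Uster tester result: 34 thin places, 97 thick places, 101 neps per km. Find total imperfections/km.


Formula: Total = thin places + thick places + neps
Total = 34 + 97 + 101
Total = 232 imperfections/km

232 imperfections/km


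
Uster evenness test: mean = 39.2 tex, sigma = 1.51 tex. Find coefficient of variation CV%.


Formula: CV% = (standard deviation / mean) * 100
Step 1: Ratio = 1.51 / 39.2 = 0.03852
Step 2: CV% = 0.03852 * 100 = 3.852% ≈ 3.9%

3.9%


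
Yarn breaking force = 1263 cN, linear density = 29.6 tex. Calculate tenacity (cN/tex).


Formula: Tenacity = Breaking force / Linear density
Tenacity = 1263 cN / 29.6 tex
Tenacity = 42.67 cN/tex

42.67 cN/tex


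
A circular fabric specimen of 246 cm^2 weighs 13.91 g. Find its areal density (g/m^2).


Formula: GSM = mass_g / area_m2
Step 1: Convert area: 246 cm^2 = 246 / 10000 = 0.0246 m^2
Step 2: GSM = 13.91 g / 0.0246 m^2 = 565.4 g/m^2

565.4 g/m^2


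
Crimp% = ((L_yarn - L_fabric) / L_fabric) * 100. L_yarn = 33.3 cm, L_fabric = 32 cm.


Formula: Crimp% = ((L_yarn - L_fabric) / L_fabric) * 100
Step 1: Extension = 33.3 - 32 = 1.3 cm
Step 2: Crimp% = (1.3 / 32) * 100
Step 3: Crimp% = 0.040625 * 100 = 4.0625% ≈ 4.1%

4.1%


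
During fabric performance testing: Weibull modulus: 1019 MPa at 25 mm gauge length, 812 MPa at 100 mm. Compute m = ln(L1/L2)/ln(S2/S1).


Formula: m = ln(L1/L2) / ln(S2/S1)
Step 1: ln(L1/L2) = ln(25/100) = -1.38629
Step 2: S2/S1 = 812/1019 = 0.79686
Step 3: ln(S2/S1) = ln(0.79686) = -0.22708
Step 4: m = -1.38629 / -0.22708 = 6.10

6.10 (Weibull m)


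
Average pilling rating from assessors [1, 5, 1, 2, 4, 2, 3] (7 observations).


Formula: Mean = sum / count
Sum = 1 + 5 + 1 + 2 + 4 + 2 + 3 = 18
Mean = 18 / 7 = 2.6

2.6


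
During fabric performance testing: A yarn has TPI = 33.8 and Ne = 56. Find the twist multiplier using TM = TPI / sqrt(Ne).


Formula: TM = TPI / sqrt(Ne)
Step 1: sqrt(Ne) = sqrt(56) = 7.4833
Step 2: TM = 33.8 / 7.4833 = 4.52

4.52 TM


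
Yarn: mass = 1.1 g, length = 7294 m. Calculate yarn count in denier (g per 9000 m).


Formula: den = (mass_g / length_m) * 9000
Substituting: den = (1.1 / 7294) * 9000
Intermediate: 1.1 / 7294 = 0.00015081 g/m
den = 0.00015081 * 9000 = 1.4 denier

1.4 denier


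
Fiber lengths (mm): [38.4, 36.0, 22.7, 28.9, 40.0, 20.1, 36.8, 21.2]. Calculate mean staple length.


Formula: Mean = sum of lengths / count
Sum = 38.4 + 36.0 + 22.7 + 28.9 + 40.0 + 20.1 + 36.8 + 21.2
Sum = 244.1 mm
Mean = 244.1 / 8 = 30.51 mm

30.51 mm


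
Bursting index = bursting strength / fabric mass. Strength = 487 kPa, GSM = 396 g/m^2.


Formula: Bursting Index = Bursting Strength / Fabric GSM
BI = 487 kPa / 396 g/m^2
BI = 1.230 kPa/(g/m^2)

1.230 kPa/(g/m^2)


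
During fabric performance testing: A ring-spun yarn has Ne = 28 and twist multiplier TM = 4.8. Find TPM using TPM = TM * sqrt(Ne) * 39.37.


Formula: TPM = TM * sqrt(Ne) * 39.37
Step 1: sqrt(Ne) = sqrt(28) = 5.2915
Step 2: TM * sqrt(Ne) = 4.8 * 5.2915 = 25.3992
Step 3: TPM = 25.3992 * 39.37 = 1000 twists/m

1000 twists/m


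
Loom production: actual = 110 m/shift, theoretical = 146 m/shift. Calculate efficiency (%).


Formula: Efficiency% = (Actual output / Theoretical output) * 100
Efficiency% = (110 / 146) * 100
Efficiency% = 0.753425 * 100 = 75.3425% ≈ 75.3%

75.3%


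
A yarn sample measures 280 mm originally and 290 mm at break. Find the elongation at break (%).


Formula: Elongation (%) = ((L_break - L0) / L0) * 100
Step 1: Extension = 290 - 280 = 10 mm
Step 2: Elongation = (10 / 280) * 100
Step 3: Elongation = 0.035714 * 100 = 3.5714% ≈ 3.6%

3.6%


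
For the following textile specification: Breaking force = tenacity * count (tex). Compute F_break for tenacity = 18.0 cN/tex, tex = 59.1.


Formula: Breaking force = Tenacity * Linear density
F = 18.0 cN/tex * 59.1 tex
F = 1063.80 cN

1063.80 cN


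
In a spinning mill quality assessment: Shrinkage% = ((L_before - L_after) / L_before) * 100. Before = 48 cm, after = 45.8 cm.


Formula: Shrinkage% = ((L_before - L_after) / L_before) * 100
Step 1: Shrinkage = 48 - 45.8 = 2.2 cm
Step 2: Shrinkage% = (2.2 / 48) * 100
Step 3: Shrinkage% = 0.045833 * 100 = 4.5833% ≈ 4.6%

4.6%


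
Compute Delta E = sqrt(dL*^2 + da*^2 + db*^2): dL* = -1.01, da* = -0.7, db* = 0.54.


Formula: Delta E = sqrt(dL*^2 + da*^2 + db*^2)
Step 1: dL*^2 = (-1.01)^2 = 1.0201
Step 2: da*^2 = (-0.7)^2 = 0.49
Step 3: db*^2 = 0.54^2 = 0.2916
Step 4: Sum = 1.0201 + 0.49 + 0.2916 = 1.8017
Step 5: Delta E = sqrt(1.8017) = 1.34

1.34 Delta E


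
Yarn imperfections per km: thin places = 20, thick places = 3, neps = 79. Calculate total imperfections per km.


Formula: Total = thin places + thick places + neps
Total = 20 + 3 + 79
Total = 102 imperfections/km

102 imperfections/km


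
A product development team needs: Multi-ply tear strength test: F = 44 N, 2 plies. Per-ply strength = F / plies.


Formula: Per-ply strength = Total force / Number of plies
Per-ply = 44 N / 2
Per-ply = 22 N

22 N


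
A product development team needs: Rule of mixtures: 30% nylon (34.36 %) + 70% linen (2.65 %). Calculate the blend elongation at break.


Formula: Blend property = (fraction_A * property_A) + (fraction_B * property_B)
Step 1: Contribution A = 30/100 * 34.36 % = 10.308 %
Step 2: Contribution B = 70/100 * 2.65 % = 1.855 %
Step 3: Blend elongation at break = 10.308 + 1.855 = 12.163 %

12.163 %


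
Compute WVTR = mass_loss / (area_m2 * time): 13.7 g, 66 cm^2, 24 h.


Formula: WVTR = mass_loss / (area * time)
Step 1: Convert area: 66 cm^2 = 0.0066 m^2
Step 2: WVTR = 13.7 g / (0.0066 m^2 * 24 h)
Step 3: WVTR = 13.7 / 0.1584 = 86.5 g/m^2/h

86.5 g/m^2/h


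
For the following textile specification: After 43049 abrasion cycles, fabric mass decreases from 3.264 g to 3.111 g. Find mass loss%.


Formula: Mass loss% = ((m_before - m_after) / m_before) * 100
Step 1: Mass loss = 3.264 - 3.111 = 0.153 g
Step 2: Ratio = 0.153 / 3.264 = 0.046875
Step 3: Mass loss% = 0.046875 * 100 = 4.6875% ≈ 4.69%

4.69%


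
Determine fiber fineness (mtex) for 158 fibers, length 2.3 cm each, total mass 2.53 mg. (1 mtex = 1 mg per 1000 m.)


Formula: fineness (mtex) = mass (mg) / total length (km) = (mass_mg / total_length_m) * 1000
Step 1: Convert fiber length: 2.3 cm = 0.023 m
Step 2: Total fiber length = 158 * 0.023 = 3.634 m
Step 3: Linear density = 2.53 mg / 3.634 m = 0.6962 mg/m
Step 4: fineness = 0.6962 * 1000 = 696.2 mtex

696.2 mtex


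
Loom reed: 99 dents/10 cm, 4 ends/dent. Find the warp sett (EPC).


Formula: EPC = (dents per 10 cm * ends per dent) / 10
Step 1: Total ends per 10 cm = 99 * 4 = 396
Step 2: EPC = 396 / 10 = 39.6 ends/cm

39.6 ends/cm


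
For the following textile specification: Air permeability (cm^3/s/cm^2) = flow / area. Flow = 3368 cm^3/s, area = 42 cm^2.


Formula: Air Permeability = Airflow / Test Area
AP = 3368 cm^3/s / 42 cm^2
AP = 80.2 cm^3/s/cm^2

80.2 cm^3/s/cm^2


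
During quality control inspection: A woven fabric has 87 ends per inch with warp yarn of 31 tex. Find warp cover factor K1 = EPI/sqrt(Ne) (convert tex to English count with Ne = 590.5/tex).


Formula: K1 = EPI / sqrt(Ne), with Ne = 590.5 / tex_warp
Step 1: Ne = 590.5 / 31 = 19.048
Step 2: sqrt(Ne) = sqrt(19.048) = 4.3644
Step 3: K1 = 87 / 4.3644 = 19.9

19.9


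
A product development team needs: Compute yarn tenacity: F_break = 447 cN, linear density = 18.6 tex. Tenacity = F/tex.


Formula: Tenacity = Breaking force / Linear density
Tenacity = 447 cN / 18.6 tex
Tenacity = 24.03 cN/tex

24.03 cN/tex


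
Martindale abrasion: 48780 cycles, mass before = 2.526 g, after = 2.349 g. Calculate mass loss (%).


Formula: Mass loss% = ((m_before - m_after) / m_before) * 100
Step 1: Mass loss = 2.526 - 2.349 = 0.177 g
Step 2: Ratio = 0.177 / 2.526 = 0.0700713
Step 3: Mass loss% = 0.0700713 * 100 = 7.00713% ≈ 7.01%

7.01%


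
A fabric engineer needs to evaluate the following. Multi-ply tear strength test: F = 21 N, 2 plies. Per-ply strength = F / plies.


Formula: Per-ply strength = Total force / Number of plies
Per-ply = 21 N / 2
Per-ply = 10.5 N

10.5 N


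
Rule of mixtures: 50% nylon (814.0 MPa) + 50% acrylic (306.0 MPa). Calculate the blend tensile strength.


Formula: Blend property = (fraction_A * property_A) + (fraction_B * property_B)
Step 1: Contribution A = 50/100 * 814.0 MPa = 407.0 MPa
Step 2: Contribution B = 50/100 * 306.0 MPa = 153.0 MPa
Step 3: Blend tensile strength = 407.0 + 153.0 = 560.0 MPa

560.0 MPa


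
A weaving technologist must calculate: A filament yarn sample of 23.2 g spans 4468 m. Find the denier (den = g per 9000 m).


Formula: den = (mass_g / length_m) * 9000
Substituting: den = (23.2 / 4468) * 9000
Intermediate: 23.2 / 4468 = 0.00519248 g/m
den = 0.00519248 * 9000 = 46.7 denier

46.7 denier


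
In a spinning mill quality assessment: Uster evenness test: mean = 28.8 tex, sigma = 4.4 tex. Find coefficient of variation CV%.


Formula: CV% = (standard deviation / mean) * 100
Step 1: Ratio = 4.4 / 28.8 = 0.152778
Step 2: CV% = 0.152778 * 100 = 15.2778% ≈ 15.3%

15.3%


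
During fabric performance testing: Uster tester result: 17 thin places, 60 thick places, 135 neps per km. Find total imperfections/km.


Formula: Total = thin places + thick places + neps
Total = 17 + 60 + 135
Total = 212 imperfections/km

212 imperfections/km


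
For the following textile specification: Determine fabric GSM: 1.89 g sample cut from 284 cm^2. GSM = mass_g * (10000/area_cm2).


Formula: GSM = mass_g / area_m2
Step 1: Convert area: 284 cm^2 = 284 / 10000 = 0.0284 m^2
Step 2: GSM = 1.89 g / 0.0284 m^2 = 66.5 g/m^2

66.5 g/m^2


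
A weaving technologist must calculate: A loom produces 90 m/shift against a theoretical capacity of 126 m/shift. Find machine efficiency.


Formula: Efficiency% = (Actual output / Theoretical output) * 100
Efficiency% = (90 / 126) * 100
Efficiency% = 0.714286 * 100 = 71.4286% ≈ 71.4%

71.4%


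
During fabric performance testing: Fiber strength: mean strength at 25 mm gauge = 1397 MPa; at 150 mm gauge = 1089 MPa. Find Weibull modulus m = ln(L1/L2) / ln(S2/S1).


Formula: m = ln(L1/L2) / ln(S2/S1)
Step 1: ln(L1/L2) = ln(25/150) = -1.79176
Step 2: S2/S1 = 1089/1397 = 0.77953
Step 3: ln(S2/S1) = ln(0.77953) = -0.24906
Step 4: m = -1.79176 / -0.24906 = 7.19

7.19 (Weibull m)


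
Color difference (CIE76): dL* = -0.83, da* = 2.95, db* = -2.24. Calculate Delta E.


Formula: Delta E = sqrt(dL*^2 + da*^2 + db*^2)
Step 1: dL*^2 = (-0.83)^2 = 0.6889
Step 2: da*^2 = 2.95^2 = 8.7025
Step 3: db*^2 = (-2.24)^2 = 5.0176
Step 4: Sum = 0.6889 + 8.7025 + 5.0176 = 14.409
Step 5: Delta E = sqrt(14.409) = 3.8

3.8 Delta E


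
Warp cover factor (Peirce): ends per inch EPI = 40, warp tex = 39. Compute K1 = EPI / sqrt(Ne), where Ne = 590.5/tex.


Formula: K1 = EPI / sqrt(Ne), with Ne = 590.5 / tex_warp
Step 1: Ne = 590.5 / 39 = 15.141
Step 2: sqrt(Ne) = sqrt(15.141) = 3.8911
Step 3: K1 = 40 / 3.8911 = 10.3

10.3


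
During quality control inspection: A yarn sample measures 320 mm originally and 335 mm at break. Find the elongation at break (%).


Formula: Elongation (%) = ((L_break - L0) / L0) * 100
Step 1: Extension = 335 - 320 = 15 mm
Step 2: Elongation = (15 / 320) * 100
Step 3: Elongation = 0.046875 * 100 = 4.6875% ≈ 4.7%

4.7%


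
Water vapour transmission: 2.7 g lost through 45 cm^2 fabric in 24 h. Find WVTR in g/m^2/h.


Formula: WVTR = mass_loss / (area * time)
Step 1: Convert area: 45 cm^2 = 0.0045 m^2
Step 2: WVTR = 2.7 g / (0.0045 m^2 * 24 h)
Step 3: WVTR = 2.7 / 0.108 = 25.0 g/m^2/h

25.0 g/m^2/h


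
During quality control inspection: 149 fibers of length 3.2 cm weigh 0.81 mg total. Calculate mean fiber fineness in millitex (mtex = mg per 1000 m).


Formula: fineness (mtex) = mass (mg) / total length (km) = (mass_mg / total_length_m) * 1000
Step 1: Convert fiber length: 3.2 cm = 0.032 m
Step 2: Total fiber length = 149 * 0.032 = 4.768 m
Step 3: Linear density = 0.81 mg / 4.768 m = 0.1699 mg/m
Step 4: fineness = 0.1699 * 1000 = 169.9 mtex

169.9 mtex
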